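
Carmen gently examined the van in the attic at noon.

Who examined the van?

Carmen

'Carmen' marks the agent of the examining event.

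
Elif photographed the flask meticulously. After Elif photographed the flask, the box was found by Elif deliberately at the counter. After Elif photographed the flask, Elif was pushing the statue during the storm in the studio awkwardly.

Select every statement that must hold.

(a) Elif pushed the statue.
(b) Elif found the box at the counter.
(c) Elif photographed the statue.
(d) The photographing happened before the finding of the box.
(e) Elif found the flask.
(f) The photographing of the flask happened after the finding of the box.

(a), (b), (d)

(a) Entailed — 'push' is an activity; 'was pushing' entails that some pushing happened, so 'pushed' holds.
(b) Entailed — the original entails any weakening of itself; this just drops 'deliberately'.
(c) Not entailed — Elif photographed the flask, not the statue; the statue belongs to the pushing event.
(d) Entailed — the narrative places the photographing before the finding.
(e) Not entailed — Elif found the box, not the flask; the flask belongs to the photographing event.
(f) Not entailed — the narrative places the photographing before the finding, not after.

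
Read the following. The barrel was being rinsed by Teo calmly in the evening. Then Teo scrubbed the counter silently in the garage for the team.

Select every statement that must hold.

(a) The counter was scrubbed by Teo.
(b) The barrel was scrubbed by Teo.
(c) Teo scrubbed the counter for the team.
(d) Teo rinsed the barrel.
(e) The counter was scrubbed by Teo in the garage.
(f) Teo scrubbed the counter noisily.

(a) Entailed — this follows by dropping conjuncts from the scrubbing event's description.
(b) Not entailed — Teo scrubbed the counter, not the barrel; the barrel belongs to the rinsing event.
(c) Entailed — dropping 'in the garage', 'silently' leaves a sub-description the original still satisfies.
(d) Entailed — 'rinse' is an activity; 'was rinsing' entails that some rinsing happened, so 'rinsed' holds.
(e) Entailed — this follows by dropping conjuncts from the scrubbing event's description.
(f) Not entailed — 'noisily' adds a manner not in (and inconsistent with) the original.

(a), (c), (d), (e)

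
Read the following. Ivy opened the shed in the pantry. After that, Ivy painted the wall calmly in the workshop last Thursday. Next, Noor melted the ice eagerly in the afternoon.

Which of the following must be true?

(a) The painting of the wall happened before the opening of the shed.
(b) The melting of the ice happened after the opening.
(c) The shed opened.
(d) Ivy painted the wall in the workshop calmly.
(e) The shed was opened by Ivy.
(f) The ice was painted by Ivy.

(b), (c), (d), (e)

(a) Not entailed — the narrative places the opening before the painting, not after.
(b) Entailed — the narrative places the opening before the melting.
(c) Entailed — 'Ivy opened the shed' is causative; it entails the inchoative 'the shed opened'.
(d) Entailed — the original entails any weakening of itself; this just drops 'last Thursday'.
(e) Entailed — dropping 'in the pantry' leaves a sub-description the original still satisfies.
(f) Not entailed — Ivy painted the wall, not the ice; the ice belongs to the melting event.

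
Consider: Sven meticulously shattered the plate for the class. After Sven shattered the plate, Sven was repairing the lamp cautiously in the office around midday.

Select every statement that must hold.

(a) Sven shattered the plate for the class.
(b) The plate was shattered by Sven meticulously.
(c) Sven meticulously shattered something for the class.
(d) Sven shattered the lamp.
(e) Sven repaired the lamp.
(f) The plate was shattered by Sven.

(a), (b), (c), (f)

(a) Entailed — the original entails any weakening of itself; this just drops 'meticulously'.
(b) Entailed — dropping 'for the class' leaves a sub-description the original still satisfies.
(c) Entailed — every conjunct here is already in the original shattering event.
(d) Not entailed — Sven shattered the plate, not the lamp; the lamp belongs to the repairing event.
(e) Not entailed — 'was repairing' is progressive on an accomplishment; it does not entail the completed 'repaired'.
(f) Entailed — every conjunct here is already in the original shattering event.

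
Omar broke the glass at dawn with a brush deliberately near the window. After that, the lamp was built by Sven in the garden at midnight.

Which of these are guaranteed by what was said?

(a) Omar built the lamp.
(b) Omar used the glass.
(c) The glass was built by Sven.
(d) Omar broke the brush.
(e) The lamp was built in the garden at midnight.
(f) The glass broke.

(a) Not entailed — the passage has Sven building the lamp, not Omar.
(b) Not entailed — the glass is the patient, not an instrument — Omar used a brush.
(c) Not entailed — Sven built the lamp, not the glass; the glass belongs to the breaking event.
(d) Not entailed — the brush is the instrument, not what was broken.
(e) Entailed — this follows by dropping conjuncts from the building event's description.
(f) Entailed — 'Omar broke the glass' is causative; it entails the inchoative 'the glass broke'.

(e), (f)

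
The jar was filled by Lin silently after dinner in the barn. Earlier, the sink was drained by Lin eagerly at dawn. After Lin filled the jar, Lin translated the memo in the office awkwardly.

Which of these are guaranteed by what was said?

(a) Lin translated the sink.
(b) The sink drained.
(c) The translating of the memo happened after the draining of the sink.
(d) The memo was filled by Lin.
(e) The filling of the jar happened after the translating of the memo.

(a) Not entailed — Lin translated the memo, not the sink; the sink belongs to the draining event.
(b) Entailed — 'Lin drained the sink' is causative; it entails the inchoative 'the sink drained'.
(c) Entailed — the narrative places the draining before the translating.
(d) Not entailed — Lin filled the jar, not the memo; the memo belongs to the translating event.
(e) Not entailed — the narrative places the filling before the translating, not after.

(b), (c)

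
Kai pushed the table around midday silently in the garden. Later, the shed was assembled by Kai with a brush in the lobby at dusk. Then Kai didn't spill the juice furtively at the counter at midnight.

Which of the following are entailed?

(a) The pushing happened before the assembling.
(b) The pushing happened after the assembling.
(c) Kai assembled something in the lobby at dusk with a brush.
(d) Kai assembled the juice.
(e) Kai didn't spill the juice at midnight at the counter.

(a), (c)

(a) Entailed — the narrative places the pushing before the assembling.
(b) Not entailed — the narrative places the pushing before the assembling, not after.
(c) Entailed — generalizing the patient leaves a sub-description the original still satisfies.
(d) Not entailed — Kai assembled the shed, not the juice; the juice belongs to the spilling event.
(e) Not entailed — dropping 'furtively' under negation is not valid — the original leaves open that Kai spilled the juice some other way.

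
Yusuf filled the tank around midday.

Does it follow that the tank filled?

yes

'Yusuf filled the tank' is the causative; it entails the inchoative 'the tank filled'.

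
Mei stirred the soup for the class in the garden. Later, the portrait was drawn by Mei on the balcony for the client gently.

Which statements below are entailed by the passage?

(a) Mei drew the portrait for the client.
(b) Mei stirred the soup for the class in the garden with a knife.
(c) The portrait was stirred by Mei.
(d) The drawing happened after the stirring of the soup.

(a) Entailed — the original entails any weakening of itself; this just drops 'on the balcony', 'gently'.
(b) Not entailed — 'with a knife' adds information not in the original event.
(c) Not entailed — Mei stirred the soup, not the portrait; the portrait belongs to the drawing event.
(d) Entailed — the narrative places the stirring before the drawing.

(a), (d)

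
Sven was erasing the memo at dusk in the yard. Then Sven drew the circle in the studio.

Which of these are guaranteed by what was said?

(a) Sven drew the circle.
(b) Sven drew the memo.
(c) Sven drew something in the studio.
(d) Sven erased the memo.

(a), (c)

(a) Entailed — this follows by dropping conjuncts from the drawing event's description.
(b) Not entailed — Sven drew the circle, not the memo; the memo belongs to the erasing event.
(c) Entailed — the original entails any weakening of itself; this just generalizes the patient.
(d) Not entailed — 'was erasing' is progressive on an accomplishment; it does not entail the completed 'erased'.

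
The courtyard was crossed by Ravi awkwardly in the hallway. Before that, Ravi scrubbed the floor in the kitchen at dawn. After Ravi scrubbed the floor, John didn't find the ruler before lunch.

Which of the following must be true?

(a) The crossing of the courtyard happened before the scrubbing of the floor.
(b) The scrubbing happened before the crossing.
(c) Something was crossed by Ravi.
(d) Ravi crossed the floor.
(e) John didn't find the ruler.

(a) Not entailed — the narrative places the scrubbing before the crossing, not after.
(b) Entailed — the narrative places the scrubbing before the crossing.
(c) Entailed — the original entails any weakening of itself; this just drops 'in the hallway', 'awkwardly' and generalizes the patient.
(d) Not entailed — Ravi crossed the courtyard, not the floor; the floor belongs to the scrubbing event.
(e) Not entailed — dropping 'before lunch' under negation is not valid — the original leaves open that John found the ruler some other way.

(b), (c)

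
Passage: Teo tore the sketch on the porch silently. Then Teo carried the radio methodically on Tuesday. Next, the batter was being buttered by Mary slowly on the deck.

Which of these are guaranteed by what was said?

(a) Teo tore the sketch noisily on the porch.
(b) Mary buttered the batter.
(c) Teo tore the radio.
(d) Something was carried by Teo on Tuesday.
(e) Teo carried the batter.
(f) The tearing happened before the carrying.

(a) Not entailed — 'noisily' adds a manner not in (and inconsistent with) the original.
(b) Not entailed — 'was buttering' is progressive on an accomplishment; it does not entail the completed 'buttered'.
(c) Not entailed — Teo tore the sketch, not the radio; the radio belongs to the carrying event.
(d) Entailed — this follows by dropping conjuncts from the carrying event's description.
(e) Not entailed — Teo carried the radio, not the batter; the batter belongs to the buttering event.
(f) Entailed — the narrative places the tearing before the carrying.

(d), (f)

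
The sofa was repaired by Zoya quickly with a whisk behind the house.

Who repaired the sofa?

Zoya

'Zoya' marks the agent of the repairing event.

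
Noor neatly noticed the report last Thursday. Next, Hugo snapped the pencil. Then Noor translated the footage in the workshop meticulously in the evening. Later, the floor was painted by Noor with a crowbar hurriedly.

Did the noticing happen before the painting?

yes

The narrative orders the noticing before the painting.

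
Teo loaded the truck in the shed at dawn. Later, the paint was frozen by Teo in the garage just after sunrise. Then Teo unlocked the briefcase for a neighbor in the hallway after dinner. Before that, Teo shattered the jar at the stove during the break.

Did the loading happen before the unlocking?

The narrative orders the loading before the unlocking.

yes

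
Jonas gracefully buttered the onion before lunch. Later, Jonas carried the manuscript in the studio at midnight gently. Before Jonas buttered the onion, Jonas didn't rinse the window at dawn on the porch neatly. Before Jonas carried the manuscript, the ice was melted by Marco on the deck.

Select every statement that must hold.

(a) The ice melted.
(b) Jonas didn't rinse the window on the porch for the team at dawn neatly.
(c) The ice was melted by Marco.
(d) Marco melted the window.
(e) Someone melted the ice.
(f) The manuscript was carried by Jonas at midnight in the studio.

(a), (b), (c), (e), (f)

(a) Entailed — 'Marco melted the ice' is causative; it entails the inchoative 'the ice melted'.
(b) Entailed — under negation, adding a further restriction is entailed: if no such rinsing event occurred, none occurred for the team either.
(c) Entailed — the original entails any weakening of itself; this just drops 'on the deck'.
(d) Not entailed — Marco melted the ice, not the window; the window belongs to the rinsing event.
(e) Entailed — every conjunct here is already in the original melting event.
(f) Entailed — dropping 'gently' leaves a sub-description the original still satisfies.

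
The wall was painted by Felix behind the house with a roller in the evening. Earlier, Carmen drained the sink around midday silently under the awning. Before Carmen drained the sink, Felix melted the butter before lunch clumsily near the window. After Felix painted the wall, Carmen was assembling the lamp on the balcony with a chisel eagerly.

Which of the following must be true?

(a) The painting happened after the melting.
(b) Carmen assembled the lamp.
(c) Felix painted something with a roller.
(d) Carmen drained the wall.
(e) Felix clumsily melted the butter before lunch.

(a), (c), (e)

(a) Entailed — the narrative places the melting before the painting.
(b) Not entailed — 'was assembling' is progressive on an accomplishment; it does not entail the completed 'assembled'.
(c) Entailed — dropping 'behind the house', 'in the evening' and generalizing the patient leaves a sub-description the original still satisfies.
(d) Not entailed — Carmen drained the sink, not the wall; the wall belongs to the painting event.
(e) Entailed — dropping 'near the window' leaves a sub-description the original still satisfies.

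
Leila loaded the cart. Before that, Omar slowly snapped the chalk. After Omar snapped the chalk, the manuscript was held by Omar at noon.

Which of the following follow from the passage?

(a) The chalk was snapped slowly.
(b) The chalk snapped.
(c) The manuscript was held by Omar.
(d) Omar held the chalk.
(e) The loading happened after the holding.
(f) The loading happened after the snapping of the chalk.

(a), (b), (c), (f)

(a) Entailed — the original entails any weakening of itself; this just generalizes the agent.
(b) Entailed — 'Omar snapped the chalk' is causative; it entails the inchoative 'the chalk snapped'.
(c) Entailed — dropping 'at noon' leaves a sub-description the original still satisfies.
(d) Not entailed — Omar held the manuscript, not the chalk; the chalk belongs to the snapping event.
(e) Not entailed — the narrative doesn't order the holding relative to the loading.
(f) Entailed — the narrative places the snapping before the loading.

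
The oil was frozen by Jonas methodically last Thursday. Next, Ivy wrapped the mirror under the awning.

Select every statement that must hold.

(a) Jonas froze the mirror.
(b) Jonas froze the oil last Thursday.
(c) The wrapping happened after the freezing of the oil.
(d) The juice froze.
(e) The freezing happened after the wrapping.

(b), (c)

(a) Not entailed — Jonas froze the oil, not the mirror; the mirror belongs to the wrapping event.
(b) Entailed — this follows by dropping conjuncts from the freezing event's description.
(c) Entailed — the narrative places the freezing before the wrapping.
(d) Not entailed — the oil is what froze, not the juice.
(e) Not entailed — the narrative places the freezing before the wrapping, not after.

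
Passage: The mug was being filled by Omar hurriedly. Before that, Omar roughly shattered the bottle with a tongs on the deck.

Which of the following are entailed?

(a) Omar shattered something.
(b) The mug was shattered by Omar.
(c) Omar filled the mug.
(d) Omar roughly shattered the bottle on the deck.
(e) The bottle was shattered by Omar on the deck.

(a), (d), (e)

(a) Entailed — this follows by dropping conjuncts from the shattering event's description.
(b) Not entailed — Omar shattered the bottle, not the mug; the mug belongs to the filling event.
(c) Not entailed — 'was filling' is progressive on an accomplishment; it does not entail the completed 'filled'.
(d) Entailed — the original entails any weakening of itself; this just drops 'with a tongs'.
(e) Entailed — the original entails any weakening of itself; this just drops 'roughly', 'with a tongs'.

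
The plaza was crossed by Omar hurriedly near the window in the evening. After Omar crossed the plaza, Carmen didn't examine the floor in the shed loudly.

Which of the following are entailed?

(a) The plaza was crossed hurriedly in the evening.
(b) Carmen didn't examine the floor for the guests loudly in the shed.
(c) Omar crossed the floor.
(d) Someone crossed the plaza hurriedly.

(a) Entailed — this follows by dropping conjuncts from the crossing event's description.
(b) Entailed — under negation, adding a further restriction is entailed: if no such examining event occurred, none occurred for the guests either.
(c) Not entailed — Omar crossed the plaza, not the floor; the floor belongs to the examining event.
(d) Entailed — the original entails any weakening of itself; this just drops 'in the evening', 'near the window' and generalizes the agent.

(a), (b), (d)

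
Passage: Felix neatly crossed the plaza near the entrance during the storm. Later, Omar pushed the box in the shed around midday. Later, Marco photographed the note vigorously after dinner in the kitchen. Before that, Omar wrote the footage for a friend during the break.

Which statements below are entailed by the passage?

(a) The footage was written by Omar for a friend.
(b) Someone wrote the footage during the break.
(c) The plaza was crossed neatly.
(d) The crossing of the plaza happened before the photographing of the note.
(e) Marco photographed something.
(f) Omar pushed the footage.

(a), (b), (c), (d), (e)

(a) Entailed — every conjunct here is already in the original writing event.
(b) Entailed — every conjunct here is already in the original writing event.
(c) Entailed — this follows by dropping conjuncts from the crossing event's description.
(d) Entailed — the narrative places the crossing before the photographing.
(e) Entailed — this follows by dropping conjuncts from the photographing event's description.
(f) Not entailed — Omar pushed the box, not the footage; the footage belongs to the writing event.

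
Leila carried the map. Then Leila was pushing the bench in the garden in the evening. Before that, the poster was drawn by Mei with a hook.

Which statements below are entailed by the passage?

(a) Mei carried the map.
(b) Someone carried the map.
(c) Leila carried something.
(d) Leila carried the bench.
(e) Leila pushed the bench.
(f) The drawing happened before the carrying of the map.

(a) Not entailed — the passage has Leila carrying the map, not Mei.
(b) Entailed — the original entails any weakening of itself; this just generalizes the agent.
(c) Entailed — the original entails any weakening of itself; this just generalizes the patient.
(d) Not entailed — Leila carried the map, not the bench; the bench belongs to the pushing event.
(e) Entailed — 'push' is an activity; 'was pushing' entails that some pushing happened, so 'pushed' holds.
(f) Not entailed — the narrative doesn't order the drawing relative to the carrying.

(b), (c), (e)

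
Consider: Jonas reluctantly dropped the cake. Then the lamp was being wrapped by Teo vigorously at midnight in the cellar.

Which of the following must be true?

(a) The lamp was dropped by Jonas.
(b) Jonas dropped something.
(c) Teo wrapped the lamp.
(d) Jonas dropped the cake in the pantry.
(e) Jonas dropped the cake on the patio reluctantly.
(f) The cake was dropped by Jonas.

(b), (f)

(a) Not entailed — Jonas dropped the cake, not the lamp; the lamp belongs to the wrapping event.
(b) Entailed — this follows by dropping conjuncts from the dropping event's description.
(c) Not entailed — 'was wrapping' is progressive on an accomplishment; it does not entail the completed 'wrapped'.
(d) Not entailed — 'in the pantry' adds information not in the original event.
(e) Not entailed — 'on the patio' adds information not in the original event.
(f) Entailed — the original entails any weakening of itself; this just drops 'reluctantly'.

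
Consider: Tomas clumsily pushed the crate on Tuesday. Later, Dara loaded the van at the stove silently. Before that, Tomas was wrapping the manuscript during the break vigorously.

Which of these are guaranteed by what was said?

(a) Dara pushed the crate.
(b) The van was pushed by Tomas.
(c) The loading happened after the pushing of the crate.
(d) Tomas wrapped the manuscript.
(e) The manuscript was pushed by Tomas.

(c)

(a) Not entailed — the passage has Tomas pushing the crate, not Dara.
(b) Not entailed — Tomas pushed the crate, not the van; the van belongs to the loading event.
(c) Entailed — the narrative places the pushing before the loading.
(d) Not entailed — 'was wrapping' is progressive on an accomplishment; it does not entail the completed 'wrapped'.
(e) Not entailed — Tomas pushed the crate, not the manuscript; the manuscript belongs to the wrapping event.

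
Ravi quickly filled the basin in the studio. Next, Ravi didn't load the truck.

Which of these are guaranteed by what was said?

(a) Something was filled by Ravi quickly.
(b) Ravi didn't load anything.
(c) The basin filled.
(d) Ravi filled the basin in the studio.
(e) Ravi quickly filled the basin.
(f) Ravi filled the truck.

(a), (c), (d), (e)

(a) Entailed — this follows by dropping conjuncts from the filling event's description.
(b) Not entailed — the original only denies this specific event; Ravi may have loaded something else.
(c) Entailed — 'Ravi filled the basin' is causative; it entails the inchoative 'the basin filled'.
(d) Entailed — the original entails any weakening of itself; this just drops 'quickly'.
(e) Entailed — this follows by dropping conjuncts from the filling event's description.
(f) Not entailed — Ravi filled the basin, not the truck; the truck belongs to the loading event.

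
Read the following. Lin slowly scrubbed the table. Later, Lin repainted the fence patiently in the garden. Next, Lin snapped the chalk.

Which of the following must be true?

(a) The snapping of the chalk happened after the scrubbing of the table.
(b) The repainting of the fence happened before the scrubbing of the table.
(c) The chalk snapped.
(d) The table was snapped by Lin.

(a), (c)

(a) Entailed — the narrative places the scrubbing before the snapping.
(b) Not entailed — the narrative places the scrubbing before the repainting, not after.
(c) Entailed — 'Lin snapped the chalk' is causative; it entails the inchoative 'the chalk snapped'.
(d) Not entailed — Lin snapped the chalk, not the table; the table belongs to the scrubbing event.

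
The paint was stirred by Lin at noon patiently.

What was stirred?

the paint

'the paint' marks the patient of the stirring event.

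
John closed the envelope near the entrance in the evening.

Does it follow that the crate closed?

no

Nothing is said about any crate; only the envelope is affected.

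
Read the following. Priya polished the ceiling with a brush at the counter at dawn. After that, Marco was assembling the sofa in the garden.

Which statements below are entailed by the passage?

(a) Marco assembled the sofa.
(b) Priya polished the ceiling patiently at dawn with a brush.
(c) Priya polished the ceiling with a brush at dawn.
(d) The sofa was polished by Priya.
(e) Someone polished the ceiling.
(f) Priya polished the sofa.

(c), (e)

(a) Not entailed — 'was assembling' is progressive on an accomplishment; it does not entail the completed 'assembled'.
(b) Not entailed — 'patiently' adds information not in the original event.
(c) Entailed — dropping 'at the counter' leaves a sub-description the original still satisfies.
(d) Not entailed — Priya polished the ceiling, not the sofa; the sofa belongs to the assembling event.
(e) Entailed — the original entails any weakening of itself; this just drops 'at the counter', 'at dawn', 'with a brush' and generalizes the agent.
(f) Not entailed — Priya polished the ceiling, not the sofa; the sofa belongs to the assembling event.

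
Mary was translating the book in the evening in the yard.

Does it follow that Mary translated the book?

no

'was translating' is progressive; for an accomplishment like 'translate the book', it doesn't entail completion.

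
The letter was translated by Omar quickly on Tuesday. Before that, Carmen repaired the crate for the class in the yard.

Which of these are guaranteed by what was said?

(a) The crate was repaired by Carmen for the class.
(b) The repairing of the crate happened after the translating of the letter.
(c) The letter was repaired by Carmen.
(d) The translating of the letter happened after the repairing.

(a), (d)

(a) Entailed — every conjunct here is already in the original repairing event.
(b) Not entailed — the narrative places the repairing before the translating, not after.
(c) Not entailed — Carmen repaired the crate, not the letter; the letter belongs to the translating event.
(d) Entailed — the narrative places the repairing before the translating.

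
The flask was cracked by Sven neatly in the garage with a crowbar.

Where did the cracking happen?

in the garage

'in the garage' marks the location of the cracking event.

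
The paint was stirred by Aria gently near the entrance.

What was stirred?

'the paint' marks the patient of the stirring event.

the paint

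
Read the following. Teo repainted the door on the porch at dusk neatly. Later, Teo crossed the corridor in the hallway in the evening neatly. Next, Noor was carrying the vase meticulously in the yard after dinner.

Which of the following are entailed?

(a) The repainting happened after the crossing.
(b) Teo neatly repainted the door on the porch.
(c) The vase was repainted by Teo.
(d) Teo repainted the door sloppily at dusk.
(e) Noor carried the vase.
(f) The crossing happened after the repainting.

(b), (e), (f)

(a) Not entailed — the narrative places the repainting before the crossing, not after.
(b) Entailed — the original entails any weakening of itself; this just drops 'at dusk'.
(c) Not entailed — Teo repainted the door, not the vase; the vase belongs to the carrying event.
(d) Not entailed — 'sloppily' adds a manner not in (and inconsistent with) the original.
(e) Entailed — 'carry' is an activity; 'was carrying' entails that some carrying happened, so 'carried' holds.
(f) Entailed — the narrative places the repainting before the crossing.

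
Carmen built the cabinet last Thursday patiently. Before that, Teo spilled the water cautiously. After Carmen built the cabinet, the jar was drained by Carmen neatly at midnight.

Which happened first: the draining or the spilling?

The connectives place the spilling before the draining.

the spilling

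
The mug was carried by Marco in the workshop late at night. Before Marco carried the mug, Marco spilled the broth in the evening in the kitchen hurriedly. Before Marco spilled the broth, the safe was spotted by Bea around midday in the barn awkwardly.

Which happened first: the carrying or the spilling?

The connectives place the spilling before the carrying.

the spilling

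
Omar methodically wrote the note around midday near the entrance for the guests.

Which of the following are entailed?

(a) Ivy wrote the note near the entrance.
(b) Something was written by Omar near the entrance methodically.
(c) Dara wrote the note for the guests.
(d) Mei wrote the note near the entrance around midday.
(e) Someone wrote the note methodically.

(a) Not entailed — the passage has Omar writing the note, not Ivy.
(b) Entailed — dropping 'around midday', 'for the guests' and generalizing the patient leaves a sub-description the original still satisfies.
(c) Not entailed — the passage has Omar writing the note, not Dara.
(d) Not entailed — the passage has Omar writing the note, not Mei.
(e) Entailed — dropping 'around midday', 'near the entrance', 'for the guests' and generalizing the agent leaves a sub-description the original still satisfies.

(b), (e)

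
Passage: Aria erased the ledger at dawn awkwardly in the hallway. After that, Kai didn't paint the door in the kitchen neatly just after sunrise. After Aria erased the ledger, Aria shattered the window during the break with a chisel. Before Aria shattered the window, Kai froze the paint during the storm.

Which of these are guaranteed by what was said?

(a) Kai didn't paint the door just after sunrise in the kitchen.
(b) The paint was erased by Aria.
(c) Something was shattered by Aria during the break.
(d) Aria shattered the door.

(a) Not entailed — dropping 'neatly' under negation is not valid — the original leaves open that Kai painted the door some other way.
(b) Not entailed — Aria erased the ledger, not the paint; the paint belongs to the freezing event.
(c) Entailed — dropping 'with a chisel' and generalizing the patient leaves a sub-description the original still satisfies.
(d) Not entailed — Aria shattered the window, not the door; the door belongs to the painting event.

(c)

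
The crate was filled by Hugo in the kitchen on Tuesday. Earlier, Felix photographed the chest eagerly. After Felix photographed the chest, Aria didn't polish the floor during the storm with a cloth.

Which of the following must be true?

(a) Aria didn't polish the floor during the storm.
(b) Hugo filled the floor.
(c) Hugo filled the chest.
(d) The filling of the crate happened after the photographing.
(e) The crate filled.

(a) Not entailed — dropping 'with a cloth' under negation is not valid — the original leaves open that Aria polished the floor some other way.
(b) Not entailed — Hugo filled the crate, not the floor; the floor belongs to the polishing event.
(c) Not entailed — Hugo filled the crate, not the chest; the chest belongs to the photographing event.
(d) Entailed — the narrative places the photographing before the filling.
(e) Entailed — 'Hugo filled the crate' is causative; it entails the inchoative 'the crate filled'.

(d), (e)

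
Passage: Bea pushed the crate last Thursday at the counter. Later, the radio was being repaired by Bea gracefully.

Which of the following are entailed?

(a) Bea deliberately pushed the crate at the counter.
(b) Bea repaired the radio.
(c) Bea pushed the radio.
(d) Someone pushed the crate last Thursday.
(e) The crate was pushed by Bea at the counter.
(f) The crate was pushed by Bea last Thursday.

(a) Not entailed — 'deliberately' adds information not in the original event.
(b) Not entailed — 'was repairing' is progressive on an accomplishment; it does not entail the completed 'repaired'.
(c) Not entailed — Bea pushed the crate, not the radio; the radio belongs to the repairing event.
(d) Entailed — dropping 'at the counter' and generalizing the agent leaves a sub-description the original still satisfies.
(e) Entailed — this follows by dropping conjuncts from the pushing event's description.
(f) Entailed — this follows by dropping conjuncts from the pushing event's description.

(d), (e), (f)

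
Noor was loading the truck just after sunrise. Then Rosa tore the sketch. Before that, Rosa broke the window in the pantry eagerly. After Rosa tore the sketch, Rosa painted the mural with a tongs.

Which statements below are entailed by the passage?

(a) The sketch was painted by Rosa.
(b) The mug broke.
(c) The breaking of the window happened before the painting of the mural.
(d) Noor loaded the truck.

(c)

(a) Not entailed — Rosa painted the mural, not the sketch; the sketch belongs to the tearing event.
(b) Not entailed — the window is what broke, not the mug.
(c) Entailed — the narrative places the breaking before the painting.
(d) Not entailed — 'was loading' is progressive on an accomplishment; it does not entail the completed 'loaded'.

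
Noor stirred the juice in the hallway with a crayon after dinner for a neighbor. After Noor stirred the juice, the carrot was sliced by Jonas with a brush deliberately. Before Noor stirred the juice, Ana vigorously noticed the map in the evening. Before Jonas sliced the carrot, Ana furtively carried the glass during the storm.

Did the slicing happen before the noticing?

no

The narrative orders the noticing before the slicing.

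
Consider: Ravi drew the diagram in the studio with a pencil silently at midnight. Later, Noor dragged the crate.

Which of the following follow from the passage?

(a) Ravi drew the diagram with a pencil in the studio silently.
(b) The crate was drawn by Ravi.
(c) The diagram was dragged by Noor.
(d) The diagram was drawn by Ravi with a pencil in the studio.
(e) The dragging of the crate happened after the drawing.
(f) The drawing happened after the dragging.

(a), (d), (e)

(a) Entailed — every conjunct here is already in the original drawing event.
(b) Not entailed — Ravi drew the diagram, not the crate; the crate belongs to the dragging event.
(c) Not entailed — Noor dragged the crate, not the diagram; the diagram belongs to the drawing event.
(d) Entailed — the original entails any weakening of itself; this just drops 'silently', 'at midnight'.
(e) Entailed — the narrative places the drawing before the dragging.
(f) Not entailed — the narrative places the drawing before the dragging, not after.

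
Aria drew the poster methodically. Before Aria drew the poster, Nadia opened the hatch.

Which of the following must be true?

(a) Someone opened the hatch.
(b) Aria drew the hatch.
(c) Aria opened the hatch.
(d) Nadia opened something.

(a) Entailed — generalizing the agent leaves a sub-description the original still satisfies.
(b) Not entailed — Aria drew the poster, not the hatch; the hatch belongs to the opening event.
(c) Not entailed — the passage has Nadia opening the hatch, not Aria.
(d) Entailed — generalizing the patient leaves a sub-description the original still satisfies.

(a), (d)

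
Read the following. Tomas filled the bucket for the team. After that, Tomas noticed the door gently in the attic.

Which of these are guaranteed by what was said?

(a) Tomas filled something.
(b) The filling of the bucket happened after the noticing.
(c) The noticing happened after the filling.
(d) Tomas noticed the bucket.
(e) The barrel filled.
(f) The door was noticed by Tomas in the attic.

(a) Entailed — every conjunct here is already in the original filling event.
(b) Not entailed — the narrative places the filling before the noticing, not after.
(c) Entailed — the narrative places the filling before the noticing.
(d) Not entailed — Tomas noticed the door, not the bucket; the bucket belongs to the filling event.
(e) Not entailed — the bucket is what filled, not the barrel.
(f) Entailed — every conjunct here is already in the original noticing event.

(a), (c), (f)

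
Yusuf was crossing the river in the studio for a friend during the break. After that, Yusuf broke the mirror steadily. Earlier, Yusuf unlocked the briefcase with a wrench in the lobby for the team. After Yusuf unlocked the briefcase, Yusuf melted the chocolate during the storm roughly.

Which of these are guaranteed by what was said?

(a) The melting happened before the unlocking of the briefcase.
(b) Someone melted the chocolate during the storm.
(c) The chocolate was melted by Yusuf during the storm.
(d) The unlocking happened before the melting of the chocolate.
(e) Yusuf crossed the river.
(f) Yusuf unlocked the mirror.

(a) Not entailed — the narrative places the unlocking before the melting, not after.
(b) Entailed — the original entails any weakening of itself; this just drops 'roughly' and generalizes the agent.
(c) Entailed — dropping 'roughly' leaves a sub-description the original still satisfies.
(d) Entailed — the narrative places the unlocking before the melting.
(e) Not entailed — 'was crossing' is progressive on an accomplishment; it does not entail the completed 'crossed'.
(f) Not entailed — Yusuf unlocked the briefcase, not the mirror; the mirror belongs to the breaking event.

(b), (c), (d)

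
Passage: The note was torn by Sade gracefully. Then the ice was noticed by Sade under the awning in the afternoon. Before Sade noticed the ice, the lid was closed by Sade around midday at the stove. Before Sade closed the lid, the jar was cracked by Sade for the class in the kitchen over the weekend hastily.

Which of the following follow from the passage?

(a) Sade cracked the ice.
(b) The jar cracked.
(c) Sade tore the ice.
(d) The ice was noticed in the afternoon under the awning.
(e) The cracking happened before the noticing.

(a) Not entailed — Sade cracked the jar, not the ice; the ice belongs to the noticing event.
(b) Entailed — 'Sade cracked the jar' is causative; it entails the inchoative 'the jar cracked'.
(c) Not entailed — Sade tore the note, not the ice; the ice belongs to the noticing event.
(d) Entailed — every conjunct here is already in the original noticing event.
(e) Entailed — the narrative places the cracking before the noticing.

(b), (d), (e)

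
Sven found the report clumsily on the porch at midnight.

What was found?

the report

'the report' marks the patient of the finding event.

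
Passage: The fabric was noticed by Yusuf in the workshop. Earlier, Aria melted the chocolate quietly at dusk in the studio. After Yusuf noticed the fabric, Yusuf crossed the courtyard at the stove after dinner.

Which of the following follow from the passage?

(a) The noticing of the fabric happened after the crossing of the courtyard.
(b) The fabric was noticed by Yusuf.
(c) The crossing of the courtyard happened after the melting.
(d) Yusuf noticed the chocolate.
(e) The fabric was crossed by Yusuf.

(b), (c)

(a) Not entailed — the narrative places the noticing before the crossing, not after.
(b) Entailed — this follows by dropping conjuncts from the noticing event's description.
(c) Entailed — the narrative places the melting before the crossing.
(d) Not entailed — Yusuf noticed the fabric, not the chocolate; the chocolate belongs to the melting event.
(e) Not entailed — Yusuf crossed the courtyard, not the fabric; the fabric belongs to the noticing event.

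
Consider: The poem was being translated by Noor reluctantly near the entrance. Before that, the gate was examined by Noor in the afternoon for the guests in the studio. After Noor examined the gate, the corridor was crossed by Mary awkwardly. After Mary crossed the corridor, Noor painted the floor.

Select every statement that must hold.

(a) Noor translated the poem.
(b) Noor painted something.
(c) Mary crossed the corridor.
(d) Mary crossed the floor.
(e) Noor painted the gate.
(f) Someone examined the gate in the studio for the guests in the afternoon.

(b), (c), (f)

(a) Not entailed — 'was translating' is progressive on an accomplishment; it does not entail the completed 'translated'.
(b) Entailed — every conjunct here is already in the original painting event.
(c) Entailed — this follows by dropping conjuncts from the crossing event's description.
(d) Not entailed — Mary crossed the corridor, not the floor; the floor belongs to the painting event.
(e) Not entailed — Noor painted the floor, not the gate; the gate belongs to the examining event.
(f) Entailed — this follows by dropping conjuncts from the examining event's description.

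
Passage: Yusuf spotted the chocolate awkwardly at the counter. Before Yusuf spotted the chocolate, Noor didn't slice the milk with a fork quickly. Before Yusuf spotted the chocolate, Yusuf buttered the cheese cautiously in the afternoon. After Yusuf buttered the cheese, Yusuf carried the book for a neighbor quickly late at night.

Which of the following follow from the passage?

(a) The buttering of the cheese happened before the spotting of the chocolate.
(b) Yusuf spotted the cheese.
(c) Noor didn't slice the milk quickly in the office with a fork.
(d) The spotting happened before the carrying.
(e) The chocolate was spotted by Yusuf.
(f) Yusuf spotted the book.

(a), (c), (e)

(a) Entailed — the narrative places the buttering before the spotting.
(b) Not entailed — Yusuf spotted the chocolate, not the cheese; the cheese belongs to the buttering event.
(c) Entailed — under negation, adding a further restriction is entailed: if no such slicing event occurred, none occurred in the office either.
(d) Not entailed — the narrative doesn't order the spotting relative to the carrying.
(e) Entailed — the original entails any weakening of itself; this just drops 'awkwardly', 'at the counter'.
(f) Not entailed — Yusuf spotted the chocolate, not the book; the book belongs to the carrying event.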